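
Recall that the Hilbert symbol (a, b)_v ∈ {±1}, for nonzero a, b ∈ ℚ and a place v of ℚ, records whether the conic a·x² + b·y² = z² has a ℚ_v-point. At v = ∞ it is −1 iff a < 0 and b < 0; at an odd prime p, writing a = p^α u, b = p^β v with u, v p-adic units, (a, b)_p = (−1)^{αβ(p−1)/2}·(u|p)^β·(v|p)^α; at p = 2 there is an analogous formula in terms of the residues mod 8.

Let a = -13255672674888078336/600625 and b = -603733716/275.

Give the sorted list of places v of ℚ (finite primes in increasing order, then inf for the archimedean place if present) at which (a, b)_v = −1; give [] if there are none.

Mod squares: a ≡ -4301, b ≡ -759. Check v ∈ {∞, 2, 3, 5, 11, 17, 23, 29, 31}.
v=17: a=17^5·(≡1), b=17^2·(≡6) mod 17; (1|17)=+1, (6|17)=-1; (−1)^{5·2·8}·(+1)^2·(-1)^5 = -1.
v=23: a=23^3·(≡20), b=23^1·(≡13) mod 23; (20|23)=-1, (13|23)=+1; (−1)^{3·1·11}·(-1)^1·(+1)^3 = +1.
v=3: a=3^4·(≡1), b=3^3·(≡2) mod 3; (1|3)=+1, (2|3)=-1; (−1)^{4·3·1}·(+1)^3·(-1)^4 = +1.
v=29: a=29^2·(≡16), b=29^2·(≡20) mod 29; (16|29)=+1, (20|29)=+1; (−1)^{2·2·14}·(+1)^2·(+1)^2 = +1.
v=∞: -4301 < 0 and -759 < 0  ⇒  (a,b)_∞ = -1.
v=2: v_2(a)=10, v_2(b)=2; units ≡ 3, 1 (mod 8); ε·ε+αω+βω = 1·0+10·0+2·1 ≡ 0  ⇒  (a,b)_2 = +1.
v=11: a=11^1·(≡3), b=11^-1·(≡10) mod 11; (3|11)=+1, (10|11)=-1; (−1)^{1·-1·5}·(+1)^-1·(-1)^1 = +1.
v=31: a=31^-2·(≡16), b=31^0·(≡9) mod 31; (16|31)=+1, (9|31)=+1; (−1)^{-2·0·15}·(+1)^0·(+1)^-2 = +1.
v=5: a=5^-4·(≡4), b=5^-2·(≡4) mod 5; (4|5)=+1, (4|5)=+1; (−1)^{-4·-2·2}·(+1)^-2·(+1)^-4 = +1.
|Ram(-4301, -759)| = 2, even; anisotropic at {17, ∞}.

[17, inf]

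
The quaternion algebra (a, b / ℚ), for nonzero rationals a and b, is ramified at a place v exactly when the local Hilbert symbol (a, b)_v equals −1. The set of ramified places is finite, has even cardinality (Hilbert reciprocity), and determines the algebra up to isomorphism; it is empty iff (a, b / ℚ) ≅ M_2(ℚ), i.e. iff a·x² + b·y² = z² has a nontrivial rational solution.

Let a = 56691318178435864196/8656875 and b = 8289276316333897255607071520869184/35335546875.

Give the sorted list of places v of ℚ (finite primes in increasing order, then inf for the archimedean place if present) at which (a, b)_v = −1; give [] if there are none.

(a, b) ≡ (374699, 430559) mod (ℚ^×)²; places V = {2, 3, 5, 7, 11, 13, 17, 19, 23, 31, 37, 41, 43, ∞}.
(a,b)_13: α=5, u≡6; β=8, v≡3 (mod 13); (6|13)=-1, (3|13)=+1; sign (−1)^0·-1^8·+1^5 = +1.
(a,b)_3: α=-6, u≡2; β=-2, v≡2 (mod 3); (2|3)=-1, (2|3)=-1; sign (−1)^0·-1^-2·-1^-6 = +1.
(a,b)_37: α=1, u≡28; β=2, v≡30 (mod 37); (28|37)=+1, (30|37)=+1; sign (−1)^0·+1^2·+1^1 = +1.
(a,b)_17: α=2, u≡1; β=3, v≡7 (mod 17); (1|17)=+1, (7|17)=-1; sign (−1)^0·+1^3·-1^2 = +1.
(a,b)_31: α=2, u≡25; β=3, v≡1 (mod 31); (25|31)=+1, (1|31)=+1; sign (−1)^0·+1^3·+1^2 = +1.
(a,b)_2: α=2, β=6; u≡3, v≡7 (mod 8); ε(u)ε(v)=1·1, αω(v)=2·0, βω(u)=6·1; sum ≡ 1  ⇒  -1.
(a,b)_11: α=0, u≡6; β=2, v≡7 (mod 11); (6|11)=-1, (7|11)=-1; sign (−1)^0·-1^2·-1^0 = +1.
(a,b)_23: α=0, u≡1; β=-2, v≡10 (mod 23); (1|23)=+1, (10|23)=-1; sign (−1)^0·+1^-2·-1^0 = +1.
(a,b)_7: α=2, u≡6; β=2, v≡6 (mod 7); (6|7)=-1, (6|7)=-1; sign (−1)^0·-1^2·-1^2 = +1.
(a,b)_∞: sgn(374699)=+, sgn(430559)=+, so +1.
(a,b)_41: α=1, u≡16; β=2, v≡39 (mod 41); (16|41)=+1, (39|41)=+1; sign (−1)^0·+1^2·+1^1 = +1.
(a,b)_19: α=-1, u≡2; β=-1, v≡2 (mod 19); (2|19)=-1, (2|19)=-1; sign (−1)^1·-1^-1·-1^-1 = -1.
(a,b)_5: α=-4, u≡1; β=-8, v≡1 (mod 5); (1|5)=+1, (1|5)=+1; sign (−1)^0·+1^-8·+1^-4 = +1.
(a,b)_43: α=2, u≡40; β=3, v≡39 (mod 43); (40|43)=+1, (39|43)=-1; sign (−1)^0·+1^3·-1^2 = +1.
Ram(374699, 430559) = {2, 19}; no ℚ_2-point on the conic.

[2, 19]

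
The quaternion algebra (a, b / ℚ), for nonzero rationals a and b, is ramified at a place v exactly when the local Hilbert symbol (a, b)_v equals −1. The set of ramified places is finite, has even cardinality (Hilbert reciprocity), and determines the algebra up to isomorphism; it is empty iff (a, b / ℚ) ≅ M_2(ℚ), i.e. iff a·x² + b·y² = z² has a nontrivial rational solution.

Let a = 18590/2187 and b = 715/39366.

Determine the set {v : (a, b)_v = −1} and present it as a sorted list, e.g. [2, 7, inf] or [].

(a, b) ≡ (330, 4290) mod (ℚ^×)²; places V = {2, 3, 5, 11, 13, ∞}.
(a,b)_11: α=1, u≡2; β=1, v≡4 (mod 11); (2|11)=-1, (4|11)=+1; sign (−1)^1·-1^1·+1^1 = +1.
(a,b)_∞: sgn(330)=+, sgn(4290)=+, so +1.
(a,b)_2: α=1, β=-1; u≡5, v≡1 (mod 8); ε(u)ε(v)=0·0, αω(v)=1·0, βω(u)=-1·1; sum ≡ 1  ⇒  -1.
(a,b)_13: α=2, u≡2; β=1, v≡8 (mod 13); (2|13)=-1, (8|13)=-1; sign (−1)^0·-1^1·-1^2 = -1.
(a,b)_5: α=1, u≡4; β=1, v≡3 (mod 5); (4|5)=+1, (3|5)=-1; sign (−1)^0·+1^1·-1^1 = -1.
(a,b)_3: α=-7, u≡2; β=-9, v≡2 (mod 3); (2|3)=-1, (2|3)=-1; sign (−1)^1·-1^-9·-1^-7 = -1.
(330, 4290 / ℚ) ramifies at {2, 3, 5, 13}: a division algebra.

[2, 3, 5, 13]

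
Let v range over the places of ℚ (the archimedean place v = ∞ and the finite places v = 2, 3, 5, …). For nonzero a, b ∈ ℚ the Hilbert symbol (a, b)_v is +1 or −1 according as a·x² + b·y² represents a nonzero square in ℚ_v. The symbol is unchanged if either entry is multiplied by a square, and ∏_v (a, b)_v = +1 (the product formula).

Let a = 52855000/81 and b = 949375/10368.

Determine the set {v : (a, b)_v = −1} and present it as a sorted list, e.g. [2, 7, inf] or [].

Mod squares: a ≡ 22, b ≡ 62. Check v ∈ {∞, 2, 3, 5, 7, 11, 31}.
v=3: a=3^-4·(≡1), b=3^-4·(≡2) mod 3; (1|3)=+1, (2|3)=-1; (−1)^{-4·-4·1}·(+1)^-4·(-1)^-4 = +1.
v=∞: 22 > 0 and 62 > 0  ⇒  (a,b)_∞ = +1.
v=2: v_2(a)=3, v_2(b)=-7; units ≡ 3, 7 (mod 8); ε·ε+αω+βω = 1·1+3·0+-7·1 ≡ 0  ⇒  (a,b)_2 = +1.
v=7: a=7^0·(≡4), b=7^2·(≡6) mod 7; (4|7)=+1, (6|7)=-1; (−1)^{0·2·3}·(+1)^2·(-1)^0 = +1.
v=11: a=11^1·(≡6), b=11^0·(≡7) mod 11; (6|11)=-1, (7|11)=-1; (−1)^{1·0·5}·(-1)^0·(-1)^1 = -1.
v=5: a=5^4·(≡3), b=5^4·(≡3) mod 5; (3|5)=-1, (3|5)=-1; (−1)^{4·4·2}·(-1)^4·(-1)^4 = +1.
v=31: a=31^2·(≡15), b=31^1·(≡2) mod 31; (15|31)=-1, (2|31)=+1; (−1)^{2·1·15}·(-1)^1·(+1)^2 = -1.
Ram(22, 62) = {11, 31}; no ℚ_11-point on the conic.

[11, 31]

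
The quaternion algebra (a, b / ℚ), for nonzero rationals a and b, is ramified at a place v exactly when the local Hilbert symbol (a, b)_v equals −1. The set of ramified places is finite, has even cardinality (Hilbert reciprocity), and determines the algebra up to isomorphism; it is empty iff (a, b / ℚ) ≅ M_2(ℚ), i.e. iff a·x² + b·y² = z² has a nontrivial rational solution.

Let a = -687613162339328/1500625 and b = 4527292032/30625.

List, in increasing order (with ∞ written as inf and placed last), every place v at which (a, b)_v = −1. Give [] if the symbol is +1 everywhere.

Mod squares: a ≡ -23, b ≡ 14858. Check v ∈ {∞, 2, 3, 5, 7, 17, 19, 23}.
v=2: v_2(a)=10, v_2(b)=7; units ≡ 1, 5 (mod 8); ε·ε+αω+βω = 0·0+10·1+7·0 ≡ 0  ⇒  (a,b)_2 = +1.
v=23: a=23^5·(≡15), b=23^3·(≡4) mod 23; (15|23)=-1, (4|23)=+1; (−1)^{5·3·11}·(-1)^3·(+1)^5 = +1.
v=7: a=7^-4·(≡3), b=7^-2·(≡2) mod 7; (3|7)=-1, (2|7)=+1; (−1)^{-4·-2·3}·(-1)^-2·(+1)^-4 = +1.
v=17: a=17^2·(≡7), b=17^1·(≡5) mod 17; (7|17)=-1, (5|17)=-1; (−1)^{2·1·8}·(-1)^1·(-1)^2 = -1.
v=5: a=5^-4·(≡2), b=5^-4·(≡3) mod 5; (2|5)=-1, (3|5)=-1; (−1)^{-4·-4·2}·(-1)^-4·(-1)^-4 = +1.
v=19: a=19^2·(≡12), b=19^1·(≡18) mod 19; (12|19)=-1, (18|19)=-1; (−1)^{2·1·9}·(-1)^1·(-1)^2 = -1.
v=3: a=3^0·(≡1), b=3^2·(≡2) mod 3; (1|3)=+1, (2|3)=-1; (−1)^{0·2·1}·(+1)^2·(-1)^0 = +1.
v=∞: -23 < 0 and 14858 > 0  ⇒  (a,b)_∞ = +1.
Ram(-23, 14858) = {17, 19}; no ℚ_17-point on the conic.

[17, 19]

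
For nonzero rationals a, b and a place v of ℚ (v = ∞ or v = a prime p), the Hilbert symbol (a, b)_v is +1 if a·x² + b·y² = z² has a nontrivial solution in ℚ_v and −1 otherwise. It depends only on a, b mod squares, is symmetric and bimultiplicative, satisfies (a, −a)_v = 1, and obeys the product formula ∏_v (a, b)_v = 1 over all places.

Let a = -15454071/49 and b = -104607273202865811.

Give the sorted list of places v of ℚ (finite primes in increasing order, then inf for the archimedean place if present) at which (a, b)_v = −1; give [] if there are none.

(a, b) ≡ (-21199, -2873731) mod (ℚ^×)²; places V = {2, 3, 7, 17, 19, 29, 31, 41, 43, ∞}.
(a,b)_43: α=1, u≡21; β=2, v≡42 (mod 43); (21|43)=+1, (42|43)=-1; sign (−1)^0·+1^2·-1^1 = -1.
(a,b)_29: α=1, u≡22; β=2, v≡7 (mod 29); (22|29)=+1, (7|29)=+1; sign (−1)^0·+1^2·+1^1 = +1.
(a,b)_7: α=-2, u≡4; β=1, v≡3 (mod 7); (4|7)=+1, (3|7)=-1; sign (−1)^0·+1^1·-1^-2 = +1.
(a,b)_∞: sgn(-21199)=−, sgn(-2873731)=−, so -1.
(a,b)_2: α=0, β=0; u≡1, v≡5 (mod 8); ε(u)ε(v)=0·0, αω(v)=0·1, βω(u)=0·0; sum ≡ 0  ⇒  +1.
(a,b)_19: α=0, u≡17; β=1, v≡15 (mod 19); (17|19)=+1, (15|19)=-1; sign (−1)^0·+1^1·-1^0 = +1.
(a,b)_31: α=0, u≡1; β=1, v≡14 (mod 31); (1|31)=+1, (14|31)=+1; sign (−1)^0·+1^1·+1^0 = +1.
(a,b)_3: α=6, u≡2; β=4, v≡2 (mod 3); (2|3)=-1, (2|3)=-1; sign (−1)^0·-1^4·-1^6 = +1.
(a,b)_41: α=0, u≡33; β=1, v≡6 (mod 41); (33|41)=+1, (6|41)=-1; sign (−1)^0·+1^1·-1^0 = +1.
(a,b)_17: α=1, u≡11; β=3, v≡11 (mod 17); (11|17)=-1, (11|17)=-1; sign (−1)^0·-1^3·-1^1 = +1.
|Ram(-21199, -2873731)| = 2, even; anisotropic at {43, ∞}.

[43, inf]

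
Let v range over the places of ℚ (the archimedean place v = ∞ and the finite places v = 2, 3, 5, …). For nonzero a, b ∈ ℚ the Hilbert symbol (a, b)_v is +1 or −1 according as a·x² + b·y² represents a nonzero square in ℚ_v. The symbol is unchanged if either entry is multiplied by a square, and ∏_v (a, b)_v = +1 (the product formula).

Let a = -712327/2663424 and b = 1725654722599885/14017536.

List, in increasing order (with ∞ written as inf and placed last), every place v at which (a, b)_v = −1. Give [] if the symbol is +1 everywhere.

Mod squares: a ≡ -7, b ≡ 2860165. Check v ∈ {∞, 2, 3, 5, 7, 11, 13, 17, 19, 23, 29}.
v=∞: -7 < 0 and 2860165 > 0  ⇒  (a,b)_∞ = +1.
v=19: a=19^0·(≡10), b=19^1·(≡6) mod 19; (10|19)=-1, (6|19)=+1; (−1)^{0·1·9}·(-1)^1·(+1)^0 = -1.
v=3: a=3^-2·(≡2), b=3^-4·(≡1) mod 3; (2|3)=-1, (1|3)=+1; (−1)^{-2·-4·1}·(-1)^-4·(+1)^-2 = +1.
v=5: a=5^0·(≡2), b=5^1·(≡2) mod 5; (2|5)=-1, (2|5)=-1; (−1)^{0·1·2}·(-1)^1·(-1)^0 = -1.
v=11: a=11^2·(≡4), b=11^5·(≡7) mod 11; (4|11)=+1, (7|11)=-1; (−1)^{2·5·5}·(+1)^5·(-1)^2 = +1.
v=29: a=29^2·(≡28), b=29^2·(≡15) mod 29; (28|29)=+1, (15|29)=-1; (−1)^{2·2·14}·(+1)^2·(-1)^2 = +1.
v=23: a=23^0·(≡6), b=23^1·(≡20) mod 23; (6|23)=+1, (20|23)=-1; (−1)^{0·1·11}·(+1)^1·(-1)^0 = +1.
v=7: a=7^1·(≡5), b=7^3·(≡6) mod 7; (5|7)=-1, (6|7)=-1; (−1)^{1·3·3}·(-1)^3·(-1)^1 = -1.
v=13: a=13^0·(≡6), b=13^-2·(≡3) mod 13; (6|13)=-1, (3|13)=+1; (−1)^{0·-2·6}·(-1)^-2·(+1)^0 = +1.
v=2: v_2(a)=-10, v_2(b)=-10; units ≡ 1, 5 (mod 8); ε·ε+αω+βω = 0·0+-10·1+-10·0 ≡ 0  ⇒  (a,b)_2 = +1.
v=17: a=17^-2·(≡12), b=17^1·(≡16) mod 17; (12|17)=-1, (16|17)=+1; (−1)^{-2·1·8}·(-1)^1·(+1)^-2 = -1.
|Ram(-7, 2860165)| = 4, even; anisotropic at {5, 7, 17, 19}.

[5, 7, 17, 19]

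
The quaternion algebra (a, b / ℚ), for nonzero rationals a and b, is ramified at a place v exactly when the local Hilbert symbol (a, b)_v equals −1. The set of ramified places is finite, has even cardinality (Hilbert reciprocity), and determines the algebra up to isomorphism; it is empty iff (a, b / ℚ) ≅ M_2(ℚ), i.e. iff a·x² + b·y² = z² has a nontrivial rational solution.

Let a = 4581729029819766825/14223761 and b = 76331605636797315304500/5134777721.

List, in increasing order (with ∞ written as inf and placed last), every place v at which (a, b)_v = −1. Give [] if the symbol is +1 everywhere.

(a, b) ≡ (20963833, 1781925805) mod (ℚ^×)²; places V = {2, 3, 5, 7, 11, 13, 17, 19, 23, 31, 41, 43, 47, ∞}.
(a,b)_41: α=-1, u≡20; β=-1, v≡6 (mod 41); (20|41)=+1, (6|41)=-1; sign (−1)^0·+1^-1·-1^-1 = -1.
(a,b)_47: α=1, u≡25; β=1, v≡26 (mod 47); (25|47)=+1, (26|47)=-1; sign (−1)^1·+1^1·-1^1 = +1.
(a,b)_17: α=2, u≡10; β=3, v≡2 (mod 17); (10|17)=-1, (2|17)=+1; sign (−1)^0·-1^3·+1^2 = -1.
(a,b)_43: α=3, u≡1; β=3, v≡34 (mod 43); (1|43)=+1, (34|43)=-1; sign (−1)^1·+1^3·-1^3 = +1.
(a,b)_7: α=2, u≡1; β=4, v≡1 (mod 7); (1|7)=+1, (1|7)=+1; sign (−1)^0·+1^4·+1^2 = +1.
(a,b)_2: α=0, β=2; u≡1, v≡5 (mod 8); ε(u)ε(v)=0·0, αω(v)=0·1, βω(u)=2·0; sum ≡ 0  ⇒  +1.
(a,b)_5: α=2, u≡3; β=3, v≡1 (mod 5); (3|5)=-1, (1|5)=+1; sign (−1)^0·-1^3·+1^2 = -1.
(a,b)_19: α=-2, u≡18; β=-4, v≡3 (mod 19); (18|19)=-1, (3|19)=-1; sign (−1)^0·-1^-4·-1^-2 = +1.
(a,b)_31: α=-2, u≡22; β=-2, v≡5 (mod 31); (22|31)=-1, (5|31)=+1; sign (−1)^0·-1^-2·+1^-2 = +1.
(a,b)_11: α=1, u≡9; β=1, v≡6 (mod 11); (9|11)=+1, (6|11)=-1; sign (−1)^1·+1^1·-1^1 = +1.
(a,b)_3: α=4, u≡1; β=4, v≡1 (mod 3); (1|3)=+1, (1|3)=+1; sign (−1)^0·+1^4·+1^4 = +1.
(a,b)_13: α=2, u≡5; β=2, v≡10 (mod 13); (5|13)=-1, (10|13)=+1; sign (−1)^0·-1^2·+1^2 = +1.
(a,b)_23: α=1, u≡8; β=1, v≡4 (mod 23); (8|23)=+1, (4|23)=+1; sign (−1)^1·+1^1·+1^1 = -1.
(a,b)_∞: sgn(20963833)=+, sgn(1781925805)=+, so +1.
(20963833, 1781925805 / ℚ) ramifies at {5, 17, 23, 41}: a division algebra.

[5, 17, 23, 41]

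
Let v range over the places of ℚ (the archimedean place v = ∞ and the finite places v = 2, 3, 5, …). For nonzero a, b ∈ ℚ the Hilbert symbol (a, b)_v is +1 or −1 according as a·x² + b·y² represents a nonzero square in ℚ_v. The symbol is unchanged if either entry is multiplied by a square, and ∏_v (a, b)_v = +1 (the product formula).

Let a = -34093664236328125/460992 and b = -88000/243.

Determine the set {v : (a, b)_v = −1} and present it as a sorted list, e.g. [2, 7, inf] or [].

Mod squares: a ≡ -3135, b ≡ -165. Check v ∈ {∞, 2, 3, 5, 7, 11, 13, 19, 37}.
v=13: a=13^2·(≡5), b=13^0·(≡4) mod 13; (5|13)=-1, (4|13)=+1; (−1)^{2·0·6}·(-1)^0·(+1)^2 = +1.
v=2: v_2(a)=-6, v_2(b)=6; units ≡ 1, 3 (mod 8); ε·ε+αω+βω = 0·1+-6·1+6·0 ≡ 0  ⇒  (a,b)_2 = +1.
v=37: a=37^2·(≡27), b=37^0·(≡24) mod 37; (27|37)=+1, (24|37)=-1; (−1)^{2·0·18}·(+1)^0·(-1)^2 = +1.
v=11: a=11^1·(≡5), b=11^1·(≡8) mod 11; (5|11)=+1, (8|11)=-1; (−1)^{1·1·5}·(+1)^1·(-1)^1 = +1.
v=19: a=19^3·(≡7), b=19^0·(≡17) mod 19; (7|19)=+1, (17|19)=+1; (−1)^{3·0·9}·(+1)^0·(+1)^3 = +1.
v=7: a=7^-4·(≡4), b=7^0·(≡5) mod 7; (4|7)=+1, (5|7)=-1; (−1)^{-4·0·3}·(+1)^0·(-1)^-4 = +1.
v=∞: -3135 < 0 and -165 < 0  ⇒  (a,b)_∞ = -1.
v=3: a=3^-1·(≡2), b=3^-5·(≡2) mod 3; (2|3)=-1, (2|3)=-1; (−1)^{-1·-5·1}·(-1)^-5·(-1)^-1 = -1.
v=5: a=5^9·(≡3), b=5^3·(≡2) mod 5; (3|5)=-1, (2|5)=-1; (−1)^{9·3·2}·(-1)^3·(-1)^9 = +1.
(-3135, -165 / ℚ) ramifies at {3, ∞}: a division algebra.

[3, inf]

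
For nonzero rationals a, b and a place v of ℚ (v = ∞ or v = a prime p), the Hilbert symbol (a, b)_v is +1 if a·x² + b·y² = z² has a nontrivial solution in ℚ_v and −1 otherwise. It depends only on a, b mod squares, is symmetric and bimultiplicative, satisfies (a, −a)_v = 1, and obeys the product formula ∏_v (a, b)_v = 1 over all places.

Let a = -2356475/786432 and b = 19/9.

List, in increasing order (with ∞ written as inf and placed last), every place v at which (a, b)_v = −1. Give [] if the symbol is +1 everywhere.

(a, b) ≡ (-2337, 19) mod (ℚ^×)²; places V = {2, 3, 5, 11, 19, 41, ∞}.
(a,b)_19: α=1, u≡15; β=1, v≡17 (mod 19); (15|19)=-1, (17|19)=+1; sign (−1)^1·-1^1·+1^1 = +1.
(a,b)_3: α=-1, u≡1; β=-2, v≡1 (mod 3); (1|3)=+1, (1|3)=+1; sign (−1)^0·+1^-2·+1^-1 = +1.
(a,b)_41: α=1, u≡23; β=0, v≡34 (mod 41); (23|41)=+1, (34|41)=-1; sign (−1)^0·+1^0·-1^1 = -1.
(a,b)_5: α=2, u≡3; β=0, v≡1 (mod 5); (3|5)=-1, (1|5)=+1; sign (−1)^0·-1^0·+1^2 = +1.
(a,b)_2: α=-18, β=0; u≡7, v≡3 (mod 8); ε(u)ε(v)=1·1, αω(v)=-18·1, βω(u)=0·0; sum ≡ 1  ⇒  -1.
(a,b)_11: α=2, u≡8; β=0, v≡7 (mod 11); (8|11)=-1, (7|11)=-1; sign (−1)^0·-1^0·-1^2 = +1.
(a,b)_∞: sgn(-2337)=−, sgn(19)=+, so +1.
|Ram(-2337, 19)| = 2, even; anisotropic at {2, 41}.

[2, 41]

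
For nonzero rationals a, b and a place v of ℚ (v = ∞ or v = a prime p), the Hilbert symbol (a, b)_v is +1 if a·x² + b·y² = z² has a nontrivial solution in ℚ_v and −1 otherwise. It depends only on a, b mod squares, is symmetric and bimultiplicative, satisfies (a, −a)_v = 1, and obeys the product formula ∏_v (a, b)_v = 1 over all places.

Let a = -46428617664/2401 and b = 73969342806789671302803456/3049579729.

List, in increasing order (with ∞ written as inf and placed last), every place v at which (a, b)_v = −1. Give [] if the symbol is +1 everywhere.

[3, 19, 29, 31]

Mod squares: a ≡ -666159, b ≡ 22971. Check v ∈ {∞, 2, 3, 7, 11, 13, 19, 23, 29, 31}.
v=2: v_2(a)=6, v_2(b)=12; units ≡ 1, 3 (mod 8); ε·ε+αω+βω = 0·1+6·1+12·0 ≡ 0  ⇒  (a,b)_2 = +1.
v=∞: -666159 < 0 and 22971 > 0  ⇒  (a,b)_∞ = +1.
v=19: a=19^1·(≡2), b=19^3·(≡8) mod 19; (2|19)=-1, (8|19)=-1; (−1)^{1·3·9}·(-1)^3·(-1)^1 = -1.
v=13: a=13^1·(≡1), b=13^3·(≡9) mod 13; (1|13)=+1, (9|13)=+1; (−1)^{1·3·6}·(+1)^3·(+1)^1 = +1.
v=23: a=23^0·(≡1), b=23^-2·(≡20) mod 23; (1|23)=+1, (20|23)=-1; (−1)^{0·-2·11}·(+1)^-2·(-1)^0 = +1.
v=11: a=11^2·(≡5), b=11^6·(≡5) mod 11; (5|11)=+1, (5|11)=+1; (−1)^{2·6·5}·(+1)^6·(+1)^2 = +1.
v=31: a=31^1·(≡1), b=31^3·(≡19) mod 31; (1|31)=+1, (19|31)=+1; (−1)^{1·3·15}·(+1)^3·(+1)^1 = -1.
v=29: a=29^1·(≡19), b=29^2·(≡14) mod 29; (19|29)=-1, (14|29)=-1; (−1)^{1·2·14}·(-1)^2·(-1)^1 = -1.
v=7: a=7^-4·(≡5), b=7^-8·(≡2) mod 7; (5|7)=-1, (2|7)=+1; (−1)^{-4·-8·3}·(-1)^-8·(+1)^-4 = +1.
v=3: a=3^3·(≡1), b=3^3·(≡1) mod 3; (1|3)=+1, (1|3)=+1; (−1)^{3·3·1}·(+1)^3·(+1)^3 = -1.
Ram(-666159, 22971) = {3, 19, 29, 31}; no ℚ_3-point on the conic.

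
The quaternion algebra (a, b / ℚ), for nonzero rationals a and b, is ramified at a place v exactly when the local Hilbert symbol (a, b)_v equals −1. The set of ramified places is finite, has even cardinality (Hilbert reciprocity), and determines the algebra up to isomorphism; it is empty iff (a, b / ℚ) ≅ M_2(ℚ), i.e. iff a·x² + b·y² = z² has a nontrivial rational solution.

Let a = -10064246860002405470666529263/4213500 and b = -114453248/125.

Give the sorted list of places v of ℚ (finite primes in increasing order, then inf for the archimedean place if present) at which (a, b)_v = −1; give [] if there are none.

Mod squares: a ≡ -10555545, b ≡ -7735. Check v ∈ {∞, 2, 3, 5, 7, 11, 13, 17, 19, 31, 37, 53}.
v=31: a=31^2·(≡12), b=31^0·(≡23) mod 31; (12|31)=-1, (23|31)=-1; (−1)^{2·0·15}·(-1)^0·(-1)^2 = +1.
v=37: a=37^1·(≡31), b=37^0·(≡29) mod 37; (31|37)=-1, (29|37)=-1; (−1)^{1·0·18}·(-1)^0·(-1)^1 = -1.
v=3: a=3^-1·(≡2), b=3^0·(≡2) mod 3; (2|3)=-1, (2|3)=-1; (−1)^{-1·0·1}·(-1)^0·(-1)^-1 = -1.
v=2: v_2(a)=-2, v_2(b)=8; units ≡ 7, 1 (mod 8); ε·ε+αω+βω = 1·0+-2·0+8·0 ≡ 0  ⇒  (a,b)_2 = +1.
v=53: a=53^-2·(≡3), b=53^0·(≡30) mod 53; (3|53)=-1, (30|53)=-1; (−1)^{-2·0·26}·(-1)^0·(-1)^-2 = +1.
v=13: a=13^3·(≡6), b=13^1·(≡3) mod 13; (6|13)=-1, (3|13)=+1; (−1)^{3·1·6}·(-1)^1·(+1)^3 = -1.
v=5: a=5^-3·(≡4), b=5^-3·(≡2) mod 5; (4|5)=+1, (2|5)=-1; (−1)^{-3·-3·2}·(+1)^-3·(-1)^-3 = -1.
v=7: a=7^1·(≡3), b=7^1·(≡4) mod 7; (3|7)=-1, (4|7)=+1; (−1)^{1·1·3}·(-1)^1·(+1)^1 = +1.
v=∞: -10555545 < 0 and -7735 < 0  ⇒  (a,b)_∞ = -1.
v=11: a=11^3·(≡5), b=11^0·(≡9) mod 11; (5|11)=+1, (9|11)=+1; (−1)^{3·0·5}·(+1)^0·(+1)^3 = +1.
v=19: a=19^3·(≡11), b=19^0·(≡17) mod 19; (11|19)=+1, (17|19)=+1; (−1)^{3·0·9}·(+1)^0·(+1)^3 = +1.
v=17: a=17^10·(≡14), b=17^3·(≡16) mod 17; (14|17)=-1, (16|17)=+1; (−1)^{10·3·8}·(-1)^3·(+1)^10 = -1.
|Ram(-10555545, -7735)| = 6, even; anisotropic at {3, 5, 13, 17, 37, ∞}.

[3, 5, 13, 17, 37, inf]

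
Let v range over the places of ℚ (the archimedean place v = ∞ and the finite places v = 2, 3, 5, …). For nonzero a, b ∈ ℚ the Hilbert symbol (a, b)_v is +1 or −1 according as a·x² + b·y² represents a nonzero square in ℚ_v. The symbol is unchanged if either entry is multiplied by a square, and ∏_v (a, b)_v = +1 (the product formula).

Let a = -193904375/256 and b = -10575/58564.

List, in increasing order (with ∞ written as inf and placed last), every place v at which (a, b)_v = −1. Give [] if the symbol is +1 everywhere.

Mod squares: a ≡ -310247, b ≡ -47. Check v ∈ {∞, 2, 3, 5, 7, 11, 23, 41, 47}.
v=11: a=11^0·(≡2), b=11^-4·(≡10) mod 11; (2|11)=-1, (10|11)=-1; (−1)^{0·-4·5}·(-1)^-4·(-1)^0 = +1.
v=2: v_2(a)=-8, v_2(b)=-2; units ≡ 1, 1 (mod 8); ε·ε+αω+βω = 0·0+-8·0+-2·0 ≡ 0  ⇒  (a,b)_2 = +1.
v=5: a=5^4·(≡3), b=5^2·(≡3) mod 5; (3|5)=-1, (3|5)=-1; (−1)^{4·2·2}·(-1)^2·(-1)^4 = +1.
v=3: a=3^0·(≡1), b=3^2·(≡1) mod 3; (1|3)=+1, (1|3)=+1; (−1)^{0·2·1}·(+1)^2·(+1)^0 = +1.
v=41: a=41^1·(≡18), b=41^0·(≡13) mod 41; (18|41)=+1, (13|41)=-1; (−1)^{1·0·20}·(+1)^0·(-1)^1 = -1.
v=7: a=7^1·(≡5), b=7^0·(≡1) mod 7; (5|7)=-1, (1|7)=+1; (−1)^{1·0·3}·(-1)^0·(+1)^1 = +1.
v=47: a=47^1·(≡33), b=47^1·(≡5) mod 47; (33|47)=-1, (5|47)=-1; (−1)^{1·1·23}·(-1)^1·(-1)^1 = -1.
v=23: a=23^1·(≡16), b=23^0·(≡20) mod 23; (16|23)=+1, (20|23)=-1; (−1)^{1·0·11}·(+1)^0·(-1)^1 = -1.
v=∞: -310247 < 0 and -47 < 0  ⇒  (a,b)_∞ = -1.
Ram(-310247, -47) = {23, 41, 47, ∞}; no ℚ_23-point on the conic.

[23, 41, 47, inf]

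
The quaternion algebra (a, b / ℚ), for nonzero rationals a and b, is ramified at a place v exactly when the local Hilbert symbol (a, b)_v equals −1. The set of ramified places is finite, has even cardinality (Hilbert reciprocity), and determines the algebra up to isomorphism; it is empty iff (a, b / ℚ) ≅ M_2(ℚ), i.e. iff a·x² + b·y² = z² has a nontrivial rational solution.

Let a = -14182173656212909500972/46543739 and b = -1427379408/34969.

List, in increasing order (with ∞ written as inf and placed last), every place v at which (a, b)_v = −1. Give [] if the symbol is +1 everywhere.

(a, b) ≡ (-2233, -133) mod (ℚ^×)²; places V = {2, 3, 7, 11, 13, 17, 19, 29, ∞}.
(a,b)_17: α=-2, u≡14; β=-2, v≡12 (mod 17); (14|17)=-1, (12|17)=-1; sign (−1)^0·-1^-2·-1^-2 = +1.
(a,b)_2: α=2, β=4; u≡7, v≡3 (mod 8); ε(u)ε(v)=1·1, αω(v)=2·1, βω(u)=4·0; sum ≡ 1  ⇒  -1.
(a,b)_∞: sgn(-2233)=−, sgn(-133)=−, so -1.
(a,b)_3: α=10, u≡2; β=4, v≡2 (mod 3); (2|3)=-1, (2|3)=-1; sign (−1)^0·-1^4·-1^10 = +1.
(a,b)_19: α=2, u≡6; β=1, v≡3 (mod 19); (6|19)=+1, (3|19)=-1; sign (−1)^0·+1^1·-1^2 = +1.
(a,b)_11: α=-5, u≡2; β=-2, v≡6 (mod 11); (2|11)=-1, (6|11)=-1; sign (−1)^0·-1^-2·-1^-5 = -1.
(a,b)_7: α=9, u≡5; β=3, v≡4 (mod 7); (5|7)=-1, (4|7)=+1; sign (−1)^1·-1^3·+1^9 = +1.
(a,b)_29: α=3, u≡3; β=0, v≡15 (mod 29); (3|29)=-1, (15|29)=-1; sign (−1)^0·-1^0·-1^3 = -1.
(a,b)_13: α=2, u≡10; β=2, v≡10 (mod 13); (10|13)=+1, (10|13)=+1; sign (−1)^0·+1^2·+1^2 = +1.
Ram(-2233, -133) = {2, 11, 29, ∞}; no ℚ_2-point on the conic.

[2, 11, 29, inf]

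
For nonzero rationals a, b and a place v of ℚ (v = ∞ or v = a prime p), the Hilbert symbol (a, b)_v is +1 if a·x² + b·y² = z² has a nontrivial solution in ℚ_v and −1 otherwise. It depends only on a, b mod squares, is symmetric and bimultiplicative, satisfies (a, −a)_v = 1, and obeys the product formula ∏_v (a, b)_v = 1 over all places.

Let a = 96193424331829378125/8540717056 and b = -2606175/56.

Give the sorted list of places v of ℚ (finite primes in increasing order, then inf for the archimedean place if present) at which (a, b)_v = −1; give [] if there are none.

Mod squares: a ≡ 5, b ≡ -2002. Check v ∈ {∞, 2, 3, 5, 7, 11, 13, 17, 19}.
v=17: a=17^2·(≡5), b=17^0·(≡2) mod 17; (5|17)=-1, (2|17)=+1; (−1)^{2·0·8}·(-1)^0·(+1)^2 = +1.
v=2: v_2(a)=-16, v_2(b)=-3; units ≡ 5, 7 (mod 8); ε·ε+αω+βω = 0·1+-16·0+-3·1 ≡ 1  ⇒  (a,b)_2 = -1.
v=19: a=19^-4·(≡9), b=19^0·(≡2) mod 19; (9|19)=+1, (2|19)=-1; (−1)^{-4·0·9}·(+1)^0·(-1)^-4 = +1.
v=3: a=3^16·(≡2), b=3^6·(≡2) mod 3; (2|3)=-1, (2|3)=-1; (−1)^{16·6·1}·(-1)^6·(-1)^16 = +1.
v=11: a=11^4·(≡1), b=11^1·(≡4) mod 11; (1|11)=+1, (4|11)=+1; (−1)^{4·1·5}·(+1)^1·(+1)^4 = +1.
v=13: a=13^2·(≡5), b=13^1·(≡6) mod 13; (5|13)=-1, (6|13)=-1; (−1)^{2·1·6}·(-1)^1·(-1)^2 = -1.
v=5: a=5^5·(≡1), b=5^2·(≡3) mod 5; (1|5)=+1, (3|5)=-1; (−1)^{5·2·2}·(+1)^2·(-1)^5 = -1.
v=∞: 5 > 0 and -2002 < 0  ⇒  (a,b)_∞ = +1.
v=7: a=7^0·(≡3), b=7^-1·(≡2) mod 7; (3|7)=-1, (2|7)=+1; (−1)^{0·-1·3}·(-1)^-1·(+1)^0 = -1.
(5, -2002 / ℚ) ramifies at {2, 5, 7, 13}: a division algebra.

[2, 5, 7, 13]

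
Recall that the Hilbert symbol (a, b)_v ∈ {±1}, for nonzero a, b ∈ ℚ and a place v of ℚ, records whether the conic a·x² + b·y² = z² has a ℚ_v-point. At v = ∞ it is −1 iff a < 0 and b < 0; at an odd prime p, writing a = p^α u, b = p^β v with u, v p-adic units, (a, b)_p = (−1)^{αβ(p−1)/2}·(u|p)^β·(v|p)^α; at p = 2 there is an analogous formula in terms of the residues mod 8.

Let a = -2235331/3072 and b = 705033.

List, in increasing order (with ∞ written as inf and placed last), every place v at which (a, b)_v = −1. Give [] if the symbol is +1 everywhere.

Mod squares: a ≡ -57, b ≡ 217. Check v ∈ {∞, 2, 3, 7, 19, 31}.
v=2: v_2(a)=-10, v_2(b)=0; units ≡ 7, 1 (mod 8); ε·ε+αω+βω = 1·0+-10·0+0·0 ≡ 0  ⇒  (a,b)_2 = +1.
v=19: a=19^1·(≡16), b=19^2·(≡15) mod 19; (16|19)=+1, (15|19)=-1; (−1)^{1·2·9}·(+1)^2·(-1)^1 = -1.
v=7: a=7^6·(≡5), b=7^1·(≡3) mod 7; (5|7)=-1, (3|7)=-1; (−1)^{6·1·3}·(-1)^1·(-1)^6 = -1.
v=31: a=31^0·(≡16), b=31^1·(≡20) mod 31; (16|31)=+1, (20|31)=+1; (−1)^{0·1·15}·(+1)^1·(+1)^0 = +1.
v=∞: -57 < 0 and 217 > 0  ⇒  (a,b)_∞ = +1.
v=3: a=3^-1·(≡2), b=3^2·(≡1) mod 3; (2|3)=-1, (1|3)=+1; (−1)^{-1·2·1}·(-1)^2·(+1)^-1 = +1.
|Ram(-57, 217)| = 2, even; anisotropic at {7, 19}.

[7, 19]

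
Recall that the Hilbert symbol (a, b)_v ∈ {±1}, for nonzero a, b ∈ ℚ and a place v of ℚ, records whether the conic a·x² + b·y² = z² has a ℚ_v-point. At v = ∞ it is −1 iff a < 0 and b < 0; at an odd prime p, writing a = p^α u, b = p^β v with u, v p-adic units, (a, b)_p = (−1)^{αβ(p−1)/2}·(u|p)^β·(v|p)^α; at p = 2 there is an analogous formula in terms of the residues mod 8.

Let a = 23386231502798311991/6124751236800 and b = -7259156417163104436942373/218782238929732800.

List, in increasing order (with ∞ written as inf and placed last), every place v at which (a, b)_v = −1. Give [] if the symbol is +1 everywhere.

Mod squares: a ≡ 3813, b ≡ -1231599. Check v ∈ {∞, 2, 3, 5, 7, 17, 19, 23, 31, 41}.
v=5: a=5^-2·(≡3), b=5^-2·(≡1) mod 5; (3|5)=-1, (1|5)=+1; (−1)^{-2·-2·2}·(-1)^-2·(+1)^-2 = +1.
v=3: a=3^-13·(≡2), b=3^-19·(≡2) mod 3; (2|3)=-1, (2|3)=-1; (−1)^{-13·-19·1}·(-1)^-19·(-1)^-13 = -1.
v=19: a=19^4·(≡14), b=19^5·(≡4) mod 19; (14|19)=-1, (4|19)=+1; (−1)^{4·5·9}·(-1)^5·(+1)^4 = -1.
v=2: v_2(a)=-6, v_2(b)=-6; units ≡ 5, 1 (mod 8); ε·ε+αω+βω = 0·0+-6·0+-6·1 ≡ 0  ⇒  (a,b)_2 = +1.
v=17: a=17^2·(≡11), b=17^3·(≡10) mod 17; (11|17)=-1, (10|17)=-1; (−1)^{2·3·8}·(-1)^3·(-1)^2 = -1.
v=23: a=23^2·(≡3), b=23^2·(≡19) mod 23; (3|23)=+1, (19|23)=-1; (−1)^{2·2·11}·(+1)^2·(-1)^2 = +1.
v=41: a=41^1·(≡11), b=41^1·(≡17) mod 41; (11|41)=-1, (17|41)=-1; (−1)^{1·1·20}·(-1)^1·(-1)^1 = +1.
v=7: a=7^-4·(≡5), b=7^-6·(≡4) mod 7; (5|7)=-1, (4|7)=+1; (−1)^{-4·-6·3}·(-1)^-6·(+1)^-4 = +1.
v=∞: 3813 > 0 and -1231599 < 0  ⇒  (a,b)_∞ = +1.
v=31: a=31^5·(≡21), b=31^7·(≡11) mod 31; (21|31)=-1, (11|31)=-1; (−1)^{5·7·15}·(-1)^7·(-1)^5 = -1.
Ram(3813, -1231599) = {3, 17, 19, 31}; no ℚ_3-point on the conic.

[3, 17, 19, 31]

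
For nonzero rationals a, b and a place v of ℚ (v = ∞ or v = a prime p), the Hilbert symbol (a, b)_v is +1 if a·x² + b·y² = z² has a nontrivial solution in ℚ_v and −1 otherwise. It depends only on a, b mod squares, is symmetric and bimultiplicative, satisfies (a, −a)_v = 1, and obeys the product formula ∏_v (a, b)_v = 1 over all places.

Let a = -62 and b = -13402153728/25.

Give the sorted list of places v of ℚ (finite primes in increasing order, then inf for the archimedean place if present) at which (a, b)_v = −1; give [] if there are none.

[2, 17, 19, 23, 31, inf]

(a, b) ≡ (-62, -646323) mod (ℚ^×)²; places V = {2, 3, 5, 17, 19, 23, 29, 31, ∞}.
(a,b)_17: α=0, u≡6; β=1, v≡12 (mod 17); (6|17)=-1, (12|17)=-1; sign (−1)^0·-1^1·-1^0 = -1.
(a,b)_3: α=0, u≡1; β=5, v≡1 (mod 3); (1|3)=+1, (1|3)=+1; sign (−1)^0·+1^5·+1^0 = +1.
(a,b)_2: α=1, β=8; u≡1, v≡5 (mod 8); ε(u)ε(v)=0·0, αω(v)=1·1, βω(u)=8·0; sum ≡ 1  ⇒  -1.
(a,b)_19: α=0, u≡14; β=1, v≡14 (mod 19); (14|19)=-1, (14|19)=-1; sign (−1)^0·-1^1·-1^0 = -1.
(a,b)_31: α=1, u≡29; β=0, v≡29 (mod 31); (29|31)=-1, (29|31)=-1; sign (−1)^0·-1^0·-1^1 = -1.
(a,b)_∞: sgn(-62)=−, sgn(-646323)=−, so -1.
(a,b)_5: α=0, u≡3; β=-2, v≡2 (mod 5); (3|5)=-1, (2|5)=-1; sign (−1)^0·-1^-2·-1^0 = +1.
(a,b)_23: α=0, u≡7; β=1, v≡21 (mod 23); (7|23)=-1, (21|23)=-1; sign (−1)^0·-1^1·-1^0 = -1.
(a,b)_29: α=0, u≡25; β=1, v≡11 (mod 29); (25|29)=+1, (11|29)=-1; sign (−1)^0·+1^1·-1^0 = +1.
|Ram(-62, -646323)| = 6, even; anisotropic at {2, 17, 19, 23, 31, ∞}.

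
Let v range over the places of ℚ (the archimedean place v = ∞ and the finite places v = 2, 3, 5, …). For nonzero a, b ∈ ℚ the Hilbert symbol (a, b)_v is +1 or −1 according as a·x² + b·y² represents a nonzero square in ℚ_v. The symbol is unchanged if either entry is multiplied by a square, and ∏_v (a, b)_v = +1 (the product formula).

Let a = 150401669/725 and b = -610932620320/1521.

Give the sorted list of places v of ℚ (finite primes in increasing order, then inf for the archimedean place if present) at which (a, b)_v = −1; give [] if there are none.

[17, 23]

(a, b) ≡ (124729, -4930) mod (ℚ^×)²; places V = {2, 3, 5, 11, 13, 17, 23, 29, ∞}.
(a,b)_3: α=0, u≡1; β=-2, v≡2 (mod 3); (1|3)=+1, (2|3)=-1; sign (−1)^0·+1^-2·-1^0 = +1.
(a,b)_13: α=0, u≡8; β=-2, v≡12 (mod 13); (8|13)=-1, (12|13)=+1; sign (−1)^0·-1^-2·+1^0 = +1.
(a,b)_11: α=3, u≡4; β=4, v≡4 (mod 11); (4|11)=+1, (4|11)=+1; sign (−1)^0·+1^4·+1^3 = +1.
(a,b)_29: α=-1, u≡4; β=1, v≡25 (mod 29); (4|29)=+1, (25|29)=+1; sign (−1)^0·+1^1·+1^-1 = +1.
(a,b)_5: α=-2, u≡1; β=1, v≡1 (mod 5); (1|5)=+1, (1|5)=+1; sign (−1)^0·+1^1·+1^-2 = +1.
(a,b)_2: α=0, β=5; u≡1, v≡7 (mod 8); ε(u)ε(v)=0·1, αω(v)=0·0, βω(u)=5·0; sum ≡ 0  ⇒  +1.
(a,b)_∞: sgn(124729)=+, sgn(-4930)=−, so +1.
(a,b)_17: α=3, u≡12; β=1, v≡1 (mod 17); (12|17)=-1, (1|17)=+1; sign (−1)^0·-1^1·+1^3 = -1.
(a,b)_23: α=1, u≡8; β=2, v≡5 (mod 23); (8|23)=+1, (5|23)=-1; sign (−1)^0·+1^2·-1^1 = -1.
|Ram(124729, -4930)| = 2, even; anisotropic at {17, 23}.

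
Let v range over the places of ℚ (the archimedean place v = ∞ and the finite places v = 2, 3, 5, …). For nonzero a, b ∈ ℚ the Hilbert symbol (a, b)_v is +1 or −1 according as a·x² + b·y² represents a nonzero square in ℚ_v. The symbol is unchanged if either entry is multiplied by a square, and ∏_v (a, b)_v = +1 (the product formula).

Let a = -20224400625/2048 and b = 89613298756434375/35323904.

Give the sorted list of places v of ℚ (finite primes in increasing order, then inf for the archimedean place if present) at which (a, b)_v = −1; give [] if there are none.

Mod squares: a ≡ -24882, b ≡ 2805. Check v ∈ {∞, 2, 3, 5, 7, 11, 13, 17, 29}.
v=∞: -24882 < 0 and 2805 > 0  ⇒  (a,b)_∞ = +1.
v=29: a=29^1·(≡10), b=29^2·(≡19) mod 29; (10|29)=-1, (19|29)=-1; (−1)^{1·2·14}·(-1)^2·(-1)^1 = -1.
v=2: v_2(a)=-11, v_2(b)=-16; units ≡ 7, 5 (mod 8); ε·ε+αω+βω = 1·0+-11·1+-16·0 ≡ 1  ⇒  (a,b)_2 = -1.
v=11: a=11^1·(≡1), b=11^-1·(≡10) mod 11; (1|11)=+1, (10|11)=-1; (−1)^{1·-1·5}·(+1)^-1·(-1)^1 = +1.
v=3: a=3^3·(≡1), b=3^5·(≡2) mod 3; (1|3)=+1, (2|3)=-1; (−1)^{3·5·1}·(+1)^5·(-1)^3 = +1.
v=17: a=17^2·(≡12), b=17^3·(≡7) mod 17; (12|17)=-1, (7|17)=-1; (−1)^{2·3·8}·(-1)^3·(-1)^2 = -1.
v=7: a=7^0·(≡3), b=7^-2·(≡6) mod 7; (3|7)=-1, (6|7)=-1; (−1)^{0·-2·3}·(-1)^-2·(-1)^0 = +1.
v=13: a=13^1·(≡10), b=13^4·(≡10) mod 13; (10|13)=+1, (10|13)=+1; (−1)^{1·4·6}·(+1)^4·(+1)^1 = +1.
v=5: a=5^4·(≡3), b=5^5·(≡1) mod 5; (3|5)=-1, (1|5)=+1; (−1)^{4·5·2}·(-1)^5·(+1)^4 = -1.
|Ram(-24882, 2805)| = 4, even; anisotropic at {2, 5, 17, 29}.

[2, 5, 17, 29]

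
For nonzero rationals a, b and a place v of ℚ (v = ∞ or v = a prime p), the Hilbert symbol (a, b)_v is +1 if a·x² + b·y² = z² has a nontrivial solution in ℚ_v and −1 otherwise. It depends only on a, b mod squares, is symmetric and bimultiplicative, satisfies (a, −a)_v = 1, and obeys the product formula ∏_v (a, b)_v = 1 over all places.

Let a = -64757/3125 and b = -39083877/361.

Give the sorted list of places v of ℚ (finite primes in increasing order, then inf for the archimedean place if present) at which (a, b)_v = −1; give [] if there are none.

[2, 5, 37, inf]

(a, b) ≡ (-385, -5957) mod (ℚ^×)²; places V = {2, 3, 5, 7, 11, 19, 23, 29, 37, ∞}.
(a,b)_29: α=2, u≡11; β=0, v≡27 (mod 29); (11|29)=-1, (27|29)=-1; sign (−1)^0·-1^0·-1^2 = +1.
(a,b)_23: α=0, u≡4; β=1, v≡15 (mod 23); (4|23)=+1, (15|23)=-1; sign (−1)^0·+1^1·-1^0 = +1.
(a,b)_37: α=0, u≡17; β=1, v≡5 (mod 37); (17|37)=-1, (5|37)=-1; sign (−1)^0·-1^1·-1^0 = -1.
(a,b)_7: α=1, u≡1; β=1, v≡5 (mod 7); (1|7)=+1, (5|7)=-1; sign (−1)^1·+1^1·-1^1 = +1.
(a,b)_∞: sgn(-385)=−, sgn(-5957)=−, so -1.
(a,b)_3: α=0, u≡2; β=8, v≡1 (mod 3); (2|3)=-1, (1|3)=+1; sign (−1)^0·-1^8·+1^0 = +1.
(a,b)_19: α=0, u≡10; β=-2, v≡16 (mod 19); (10|19)=-1, (16|19)=+1; sign (−1)^0·-1^-2·+1^0 = +1.
(a,b)_11: α=1, u≡9; β=0, v≡4 (mod 11); (9|11)=+1, (4|11)=+1; sign (−1)^0·+1^0·+1^1 = +1.
(a,b)_2: α=0, β=0; u≡7, v≡3 (mod 8); ε(u)ε(v)=1·1, αω(v)=0·1, βω(u)=0·0; sum ≡ 1  ⇒  -1.
(a,b)_5: α=-5, u≡3; β=0, v≡3 (mod 5); (3|5)=-1, (3|5)=-1; sign (−1)^0·-1^0·-1^-5 = -1.
(-385, -5957 / ℚ) ramifies at {2, 5, 37, ∞}: a division algebra.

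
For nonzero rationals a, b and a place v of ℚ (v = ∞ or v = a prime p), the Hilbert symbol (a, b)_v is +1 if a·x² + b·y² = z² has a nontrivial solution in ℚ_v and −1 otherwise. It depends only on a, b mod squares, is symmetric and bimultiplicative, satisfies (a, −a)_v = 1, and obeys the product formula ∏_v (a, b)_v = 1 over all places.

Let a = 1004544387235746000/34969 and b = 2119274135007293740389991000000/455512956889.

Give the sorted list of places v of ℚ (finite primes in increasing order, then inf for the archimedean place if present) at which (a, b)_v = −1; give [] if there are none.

(a, b) ≡ (1085, 265639) mod (ℚ^×)²; places V = {2, 3, 5, 7, 11, 17, 19, 29, 31, 37, 41, ∞}.
(a,b)_37: α=0, u≡26; β=-4, v≡21 (mod 37); (26|37)=+1, (21|37)=+1; sign (−1)^0·+1^-4·+1^0 = +1.
(a,b)_29: α=0, u≡14; β=-2, v≡16 (mod 29); (14|29)=-1, (16|29)=+1; sign (−1)^0·-1^-2·+1^0 = +1.
(a,b)_3: α=4, u≡2; β=0, v≡1 (mod 3); (2|3)=-1, (1|3)=+1; sign (−1)^0·-1^0·+1^4 = +1.
(a,b)_19: α=2, u≡13; β=3, v≡1 (mod 19); (13|19)=-1, (1|19)=+1; sign (−1)^0·-1^3·+1^2 = -1.
(a,b)_7: α=3, u≡1; β=6, v≡3 (mod 7); (1|7)=+1, (3|7)=-1; sign (−1)^0·+1^6·-1^3 = -1.
(a,b)_31: α=3, u≡25; β=5, v≡27 (mod 31); (25|31)=+1, (27|31)=-1; sign (−1)^1·+1^5·-1^3 = +1.
(a,b)_11: α=-2, u≡2; β=3, v≡1 (mod 11); (2|11)=-1, (1|11)=+1; sign (−1)^0·-1^3·+1^-2 = -1.
(a,b)_41: α=2, u≡26; β=3, v≡32 (mod 41); (26|41)=-1, (32|41)=+1; sign (−1)^0·-1^3·+1^2 = -1.
(a,b)_2: α=4, β=6; u≡5, v≡7 (mod 8); ε(u)ε(v)=0·1, αω(v)=4·0, βω(u)=6·1; sum ≡ 0  ⇒  +1.
(a,b)_5: α=3, u≡2; β=6, v≡1 (mod 5); (2|5)=-1, (1|5)=+1; sign (−1)^0·-1^6·+1^3 = +1.
(a,b)_∞: sgn(1085)=+, sgn(265639)=+, so +1.
(a,b)_17: α=-2, u≡7; β=-2, v≡10 (mod 17); (7|17)=-1, (10|17)=-1; sign (−1)^0·-1^-2·-1^-2 = +1.
|Ram(1085, 265639)| = 4, even; anisotropic at {7, 11, 19, 41}.

[7, 11, 19, 41]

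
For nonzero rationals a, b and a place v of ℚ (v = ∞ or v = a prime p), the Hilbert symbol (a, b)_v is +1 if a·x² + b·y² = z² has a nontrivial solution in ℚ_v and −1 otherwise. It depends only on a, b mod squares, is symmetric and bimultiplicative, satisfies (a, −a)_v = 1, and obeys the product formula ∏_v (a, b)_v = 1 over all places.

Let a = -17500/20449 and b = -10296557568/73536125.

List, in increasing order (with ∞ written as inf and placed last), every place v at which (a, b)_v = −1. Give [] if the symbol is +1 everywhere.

[3, 5, 7, inf]

Mod squares: a ≡ -7, b ≡ -165. Check v ∈ {∞, 2, 3, 5, 7, 11, 13, 23, 59}.
v=59: a=59^0·(≡31), b=59^-2·(≡22) mod 59; (31|59)=-1, (22|59)=+1; (−1)^{0·-2·29}·(-1)^-2·(+1)^0 = +1.
v=3: a=3^0·(≡2), b=3^3·(≡2) mod 3; (2|3)=-1, (2|3)=-1; (−1)^{0·3·1}·(-1)^3·(-1)^0 = -1.
v=23: a=23^0·(≡13), b=23^2·(≡7) mod 23; (13|23)=+1, (7|23)=-1; (−1)^{0·2·11}·(+1)^2·(-1)^0 = +1.
v=5: a=5^4·(≡3), b=5^-3·(≡3) mod 5; (3|5)=-1, (3|5)=-1; (−1)^{4·-3·2}·(-1)^-3·(-1)^4 = -1.
v=∞: -7 < 0 and -165 < 0  ⇒  (a,b)_∞ = -1.
v=11: a=11^-2·(≡3), b=11^1·(≡7) mod 11; (3|11)=+1, (7|11)=-1; (−1)^{-2·1·5}·(+1)^1·(-1)^-2 = +1.
v=2: v_2(a)=2, v_2(b)=16; units ≡ 1, 3 (mod 8); ε·ε+αω+βω = 0·1+2·1+16·0 ≡ 0  ⇒  (a,b)_2 = +1.
v=13: a=13^-2·(≡6), b=13^-2·(≡1) mod 13; (6|13)=-1, (1|13)=+1; (−1)^{-2·-2·6}·(-1)^-2·(+1)^-2 = +1.
v=7: a=7^1·(≡3), b=7^0·(≡5) mod 7; (3|7)=-1, (5|7)=-1; (−1)^{1·0·3}·(-1)^0·(-1)^1 = -1.
|Ram(-7, -165)| = 4, even; anisotropic at {3, 5, 7, ∞}.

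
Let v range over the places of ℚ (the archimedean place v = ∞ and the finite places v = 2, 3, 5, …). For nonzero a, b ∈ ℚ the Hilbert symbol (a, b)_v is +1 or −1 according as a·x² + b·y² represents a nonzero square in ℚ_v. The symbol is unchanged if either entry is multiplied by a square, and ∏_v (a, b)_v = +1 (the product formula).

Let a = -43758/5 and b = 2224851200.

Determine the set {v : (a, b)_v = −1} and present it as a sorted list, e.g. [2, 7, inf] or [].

[5, 11]

(a, b) ≡ (-24310, 17) mod (ℚ^×)²; places V = {2, 3, 5, 11, 13, 17, ∞}.
(a,b)_3: α=2, u≡2; β=0, v≡2 (mod 3); (2|3)=-1, (2|3)=-1; sign (−1)^0·-1^0·-1^2 = +1.
(a,b)_5: α=-1, u≡2; β=2, v≡3 (mod 5); (2|5)=-1, (3|5)=-1; sign (−1)^0·-1^2·-1^-1 = -1.
(a,b)_11: α=1, u≡3; β=2, v≡7 (mod 11); (3|11)=+1, (7|11)=-1; sign (−1)^0·+1^2·-1^1 = -1.
(a,b)_2: α=1, β=8; u≡5, v≡1 (mod 8); ε(u)ε(v)=0·0, αω(v)=1·0, βω(u)=8·1; sum ≡ 0  ⇒  +1.
(a,b)_17: α=1, u≡2; β=1, v≡1 (mod 17); (2|17)=+1, (1|17)=+1; sign (−1)^0·+1^1·+1^1 = +1.
(a,b)_13: α=1, u≡8; β=2, v≡12 (mod 13); (8|13)=-1, (12|13)=+1; sign (−1)^0·-1^2·+1^1 = +1.
(a,b)_∞: sgn(-24310)=−, sgn(17)=+, so +1.
Ram(-24310, 17) = {5, 11}; no ℚ_5-point on the conic.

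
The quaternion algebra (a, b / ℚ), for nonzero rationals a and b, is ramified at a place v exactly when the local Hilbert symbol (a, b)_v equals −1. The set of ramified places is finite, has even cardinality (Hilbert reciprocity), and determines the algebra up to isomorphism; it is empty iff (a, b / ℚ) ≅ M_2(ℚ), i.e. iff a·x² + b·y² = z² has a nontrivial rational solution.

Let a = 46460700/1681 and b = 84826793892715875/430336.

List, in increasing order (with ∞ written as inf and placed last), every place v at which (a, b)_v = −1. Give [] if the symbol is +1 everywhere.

Mod squares: a ≡ 143, b ≡ 19635. Check v ∈ {∞, 2, 3, 5, 7, 11, 13, 17, 19, 41}.
v=19: a=19^2·(≡12), b=19^2·(≡10) mod 19; (12|19)=-1, (10|19)=-1; (−1)^{2·2·9}·(-1)^2·(-1)^2 = +1.
v=41: a=41^-2·(≡33), b=41^-2·(≡1) mod 41; (33|41)=+1, (1|41)=+1; (−1)^{-2·-2·20}·(+1)^-2·(+1)^-2 = +1.
v=13: a=13^1·(≡11), b=13^2·(≡2) mod 13; (11|13)=-1, (2|13)=-1; (−1)^{1·2·6}·(-1)^2·(-1)^1 = -1.
v=2: v_2(a)=2, v_2(b)=-8; units ≡ 7, 3 (mod 8); ε·ε+αω+βω = 1·1+2·1+-8·0 ≡ 1  ⇒  (a,b)_2 = -1.
v=17: a=17^0·(≡14), b=17^3·(≡9) mod 17; (14|17)=-1, (9|17)=+1; (−1)^{0·3·8}·(-1)^3·(+1)^0 = -1.
v=3: a=3^2·(≡2), b=3^5·(≡2) mod 3; (2|3)=-1, (2|3)=-1; (−1)^{2·5·1}·(-1)^5·(-1)^2 = -1.
v=11: a=11^1·(≡7), b=11^3·(≡1) mod 11; (7|11)=-1, (1|11)=+1; (−1)^{1·3·5}·(-1)^3·(+1)^1 = +1.
v=∞: 143 > 0 and 19635 > 0  ⇒  (a,b)_∞ = +1.
v=7: a=7^0·(≡6), b=7^1·(≡5) mod 7; (6|7)=-1, (5|7)=-1; (−1)^{0·1·3}·(-1)^1·(-1)^0 = -1.
v=5: a=5^2·(≡3), b=5^3·(≡2) mod 5; (3|5)=-1, (2|5)=-1; (−1)^{2·3·2}·(-1)^3·(-1)^2 = -1.
Ram(143, 19635) = {2, 3, 5, 7, 13, 17}; no ℚ_2-point on the conic.

[2, 3, 5, 7, 13, 17]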